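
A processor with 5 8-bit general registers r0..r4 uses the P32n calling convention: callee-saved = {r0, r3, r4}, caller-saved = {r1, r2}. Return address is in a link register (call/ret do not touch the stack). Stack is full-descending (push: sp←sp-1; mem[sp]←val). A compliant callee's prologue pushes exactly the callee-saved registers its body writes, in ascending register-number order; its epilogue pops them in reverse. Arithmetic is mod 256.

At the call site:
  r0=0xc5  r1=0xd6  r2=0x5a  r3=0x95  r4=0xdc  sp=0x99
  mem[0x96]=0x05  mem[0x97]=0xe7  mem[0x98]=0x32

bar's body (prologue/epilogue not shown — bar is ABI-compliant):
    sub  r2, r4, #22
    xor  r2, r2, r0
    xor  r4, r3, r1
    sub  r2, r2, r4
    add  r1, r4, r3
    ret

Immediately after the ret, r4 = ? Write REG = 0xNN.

REG = 0xdc

prologue: push r4 -> mem[0x98]=0xdc, sp=0x98
body[0] sub  r2, r4, #22 -> r2=0xc6
body[1] xor  r2, r2, r0 -> r2=0x03
body[2] xor  r4, r3, r1 -> r4=0x43
body[3] sub  r2, r2, r4 -> r2=0xc0
body[4] add  r1, r4, r3 -> r1=0xd8
epilogue: pop r4=0xdc, sp=0x99
r4 is callee-saved -> restored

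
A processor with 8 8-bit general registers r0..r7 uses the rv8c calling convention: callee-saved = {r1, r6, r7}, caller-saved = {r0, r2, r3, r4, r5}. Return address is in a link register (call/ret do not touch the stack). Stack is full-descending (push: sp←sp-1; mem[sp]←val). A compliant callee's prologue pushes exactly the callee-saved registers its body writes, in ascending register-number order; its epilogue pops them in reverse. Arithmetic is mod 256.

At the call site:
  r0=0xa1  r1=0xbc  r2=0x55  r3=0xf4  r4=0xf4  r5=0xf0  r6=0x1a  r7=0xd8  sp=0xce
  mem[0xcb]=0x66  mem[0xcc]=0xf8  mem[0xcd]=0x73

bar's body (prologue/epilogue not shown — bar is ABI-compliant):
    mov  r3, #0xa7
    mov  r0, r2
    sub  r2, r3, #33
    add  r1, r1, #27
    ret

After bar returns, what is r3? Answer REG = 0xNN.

prologue: push r1 -> mem[0xcd]=0xbc, sp=0xcd
body[0] mov  r3, #0xa7 -> r3=0xa7
body[1] mov  r0, r2 -> r0=0x55
body[2] sub  r2, r3, #33 -> r2=0x86
body[3] add  r1, r1, #27 -> r1=0xd7
epilogue: pop r1=0xbc, sp=0xce
r3 is caller-saved -> body value

REG = 0xa7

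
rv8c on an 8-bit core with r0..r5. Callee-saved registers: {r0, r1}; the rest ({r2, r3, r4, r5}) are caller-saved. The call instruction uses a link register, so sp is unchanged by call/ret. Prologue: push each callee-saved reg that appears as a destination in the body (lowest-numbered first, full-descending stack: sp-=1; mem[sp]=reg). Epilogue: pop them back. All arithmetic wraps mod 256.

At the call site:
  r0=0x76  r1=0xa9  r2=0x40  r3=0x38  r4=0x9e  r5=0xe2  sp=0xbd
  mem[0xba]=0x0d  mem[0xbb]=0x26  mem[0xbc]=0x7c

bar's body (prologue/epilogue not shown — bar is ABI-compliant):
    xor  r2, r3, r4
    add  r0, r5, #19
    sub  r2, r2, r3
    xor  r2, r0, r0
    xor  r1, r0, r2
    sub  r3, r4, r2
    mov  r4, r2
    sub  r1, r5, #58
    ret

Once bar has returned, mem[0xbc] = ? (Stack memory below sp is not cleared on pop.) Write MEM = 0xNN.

MEM = 0x76

prologue: push r0 -> mem[0xbc]=0x76, sp=0xbc
prologue: push r1 -> mem[0xbb]=0xa9, sp=0xbb
body[0] xor  r2, r3, r4 -> r2=0xa6
body[1] add  r0, r5, #19 -> r0=0xf5
body[2] sub  r2, r2, r3 -> r2=0x6e
body[3] xor  r2, r0, r0 -> r2=0x00
body[4] xor  r1, r0, r2 -> r1=0xf5
body[5] sub  r3, r4, r2 -> r3=0x9e
body[6] mov  r4, r2 -> r4=0x00
body[7] sub  r1, r5, #58 -> r1=0xa8
epilogue: pop r1=0xa9, sp=0xbc
epilogue: pop r0=0x76, sp=0xbd
prologue pushed ['r0', 'r1'] at ['0xbc', '0xbb']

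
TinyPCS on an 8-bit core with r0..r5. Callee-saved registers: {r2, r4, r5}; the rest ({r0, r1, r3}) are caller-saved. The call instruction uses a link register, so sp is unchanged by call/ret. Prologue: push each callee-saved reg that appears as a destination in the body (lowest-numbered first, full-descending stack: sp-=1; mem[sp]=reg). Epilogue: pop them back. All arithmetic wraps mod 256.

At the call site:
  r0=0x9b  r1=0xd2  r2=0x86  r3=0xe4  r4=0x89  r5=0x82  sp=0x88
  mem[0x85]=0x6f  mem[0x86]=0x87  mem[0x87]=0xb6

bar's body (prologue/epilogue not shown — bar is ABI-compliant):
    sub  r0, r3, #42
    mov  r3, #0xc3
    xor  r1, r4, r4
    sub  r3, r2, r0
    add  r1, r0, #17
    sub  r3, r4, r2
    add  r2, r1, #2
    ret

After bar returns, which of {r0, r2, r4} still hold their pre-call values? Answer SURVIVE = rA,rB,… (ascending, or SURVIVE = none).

SURVIVE = r2,r4

prologue: push r2 → mem[0x87]=0x86, sp=0x87
body[0] sub  r0, r3, #42 → r0=0xba
body[1] mov  r3, #0xc3 → r3=0xc3
body[2] xor  r1, r4, r4 → r1=0x00
body[3] sub  r3, r2, r0 → r3=0xcc
body[4] add  r1, r0, #17 → r1=0xcb
body[5] sub  r3, r4, r2 → r3=0x03
body[6] add  r2, r1, #2 → r2=0xcd
epilogue: pop r2=0x86, sp=0x88
r0: caller-saved, written=True
r2: callee-saved, written=True
r4: callee-saved, written=False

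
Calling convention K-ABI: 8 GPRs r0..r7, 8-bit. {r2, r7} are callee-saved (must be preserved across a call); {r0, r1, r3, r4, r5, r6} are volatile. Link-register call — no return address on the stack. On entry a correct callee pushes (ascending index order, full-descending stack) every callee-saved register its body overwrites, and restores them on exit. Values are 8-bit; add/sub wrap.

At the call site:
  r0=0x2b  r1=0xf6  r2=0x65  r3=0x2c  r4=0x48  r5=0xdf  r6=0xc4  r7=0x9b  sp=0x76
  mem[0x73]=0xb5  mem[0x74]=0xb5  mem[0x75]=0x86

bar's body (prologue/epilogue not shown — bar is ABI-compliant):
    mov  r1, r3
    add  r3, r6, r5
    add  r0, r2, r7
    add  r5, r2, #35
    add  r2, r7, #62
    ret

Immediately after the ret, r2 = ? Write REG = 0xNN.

prologue: push r2 -> mem[0x75]=0x65, sp=0x75
body[0] mov  r1, r3 -> r1=0x2c
body[1] add  r3, r6, r5 -> r3=0xa3
body[2] add  r0, r2, r7 -> r0=0x00
body[3] add  r5, r2, #35 -> r5=0x88
body[4] add  r2, r7, #62 -> r2=0xd9
epilogue: pop r2=0x65, sp=0x76
r2 is callee-saved -> restored

REG = 0x65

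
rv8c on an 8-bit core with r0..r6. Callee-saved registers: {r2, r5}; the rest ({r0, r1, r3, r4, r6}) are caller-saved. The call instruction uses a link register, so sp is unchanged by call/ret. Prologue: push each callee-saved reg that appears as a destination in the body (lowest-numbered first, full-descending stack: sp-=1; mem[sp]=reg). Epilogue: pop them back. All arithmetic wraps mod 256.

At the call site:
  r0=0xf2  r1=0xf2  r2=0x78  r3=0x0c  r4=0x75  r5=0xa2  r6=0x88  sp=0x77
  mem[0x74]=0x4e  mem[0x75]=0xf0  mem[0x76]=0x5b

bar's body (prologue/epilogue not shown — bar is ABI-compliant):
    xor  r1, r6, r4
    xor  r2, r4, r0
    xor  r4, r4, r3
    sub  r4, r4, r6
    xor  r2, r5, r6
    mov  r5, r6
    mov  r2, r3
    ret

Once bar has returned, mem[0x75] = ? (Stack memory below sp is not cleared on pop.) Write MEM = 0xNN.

MEM = 0xa2

prologue: push r2 → mem[0x76]=0x78, sp=0x76
prologue: push r5 → mem[0x75]=0xa2, sp=0x75
body[0] xor  r1, r6, r4 → r1=0xfd
body[1] xor  r2, r4, r0 → r2=0x87
body[2] xor  r4, r4, r3 → r4=0x79
body[3] sub  r4, r4, r6 → r4=0xf1
body[4] xor  r2, r5, r6 → r2=0x2a
body[5] mov  r5, r6 → r5=0x88
body[6] mov  r2, r3 → r2=0x0c
epilogue: pop r5=0xa2, sp=0x76
epilogue: pop r2=0x78, sp=0x77
prologue pushed ['r2', 'r5'] at ['0x76', '0x75']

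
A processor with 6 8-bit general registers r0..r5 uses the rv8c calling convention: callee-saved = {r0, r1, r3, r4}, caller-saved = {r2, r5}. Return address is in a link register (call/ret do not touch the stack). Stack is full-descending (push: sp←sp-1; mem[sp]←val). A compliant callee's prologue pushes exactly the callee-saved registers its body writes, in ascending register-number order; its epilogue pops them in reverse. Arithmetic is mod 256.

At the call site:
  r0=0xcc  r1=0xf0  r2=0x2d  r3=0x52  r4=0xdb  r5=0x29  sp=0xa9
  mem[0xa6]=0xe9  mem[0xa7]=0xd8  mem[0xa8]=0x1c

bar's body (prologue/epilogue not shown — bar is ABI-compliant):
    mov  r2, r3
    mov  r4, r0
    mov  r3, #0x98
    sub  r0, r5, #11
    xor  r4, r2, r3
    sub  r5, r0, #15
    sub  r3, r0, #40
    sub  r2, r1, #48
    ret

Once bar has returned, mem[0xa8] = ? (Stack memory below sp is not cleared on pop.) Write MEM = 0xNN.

prologue: push r0 -> mem[0xa8]=0xcc, sp=0xa8
prologue: push r3 -> mem[0xa7]=0x52, sp=0xa7
prologue: push r4 -> mem[0xa6]=0xdb, sp=0xa6
body[0] mov  r2, r3 -> r2=0x52
body[1] mov  r4, r0 -> r4=0xcc
body[2] mov  r3, #0x98 -> r3=0x98
body[3] sub  r0, r5, #11 -> r0=0x1e
body[4] xor  r4, r2, r3 -> r4=0xca
body[5] sub  r5, r0, #15 -> r5=0x0f
body[6] sub  r3, r0, #40 -> r3=0xf6
body[7] sub  r2, r1, #48 -> r2=0xc0
epilogue: pop r4=0xdb, sp=0xa7
epilogue: pop r3=0x52, sp=0xa8
epilogue: pop r0=0xcc, sp=0xa9
prologue pushed ['r0', 'r3', 'r4'] at ['0xa8', '0xa7', '0xa6']

MEM = 0xcc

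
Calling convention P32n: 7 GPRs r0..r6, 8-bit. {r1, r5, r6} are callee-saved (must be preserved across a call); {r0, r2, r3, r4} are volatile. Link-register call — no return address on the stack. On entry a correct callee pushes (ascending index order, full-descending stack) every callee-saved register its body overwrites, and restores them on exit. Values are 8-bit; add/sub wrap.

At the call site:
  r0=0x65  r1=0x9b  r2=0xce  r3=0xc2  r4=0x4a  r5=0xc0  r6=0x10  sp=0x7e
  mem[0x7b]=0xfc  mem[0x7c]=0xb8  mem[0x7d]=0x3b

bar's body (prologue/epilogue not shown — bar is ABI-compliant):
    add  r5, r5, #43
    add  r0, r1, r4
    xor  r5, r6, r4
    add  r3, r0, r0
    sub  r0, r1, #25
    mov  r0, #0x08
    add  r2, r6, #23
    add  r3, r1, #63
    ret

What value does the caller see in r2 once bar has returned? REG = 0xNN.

prologue: push r5 → mem[0x7d]=0xc0, sp=0x7d
body[0] add  r5, r5, #43 → r5=0xeb
body[1] add  r0, r1, r4 → r0=0xe5
body[2] xor  r5, r6, r4 → r5=0x5a
body[3] add  r3, r0, r0 → r3=0xca
body[4] sub  r0, r1, #25 → r0=0x82
body[5] mov  r0, #0x08 → r0=0x08
body[6] add  r2, r6, #23 → r2=0x27
body[7] add  r3, r1, #63 → r3=0xda
epilogue: pop r5=0xc0, sp=0x7e
r2 is caller-saved → body value

REG = 0x27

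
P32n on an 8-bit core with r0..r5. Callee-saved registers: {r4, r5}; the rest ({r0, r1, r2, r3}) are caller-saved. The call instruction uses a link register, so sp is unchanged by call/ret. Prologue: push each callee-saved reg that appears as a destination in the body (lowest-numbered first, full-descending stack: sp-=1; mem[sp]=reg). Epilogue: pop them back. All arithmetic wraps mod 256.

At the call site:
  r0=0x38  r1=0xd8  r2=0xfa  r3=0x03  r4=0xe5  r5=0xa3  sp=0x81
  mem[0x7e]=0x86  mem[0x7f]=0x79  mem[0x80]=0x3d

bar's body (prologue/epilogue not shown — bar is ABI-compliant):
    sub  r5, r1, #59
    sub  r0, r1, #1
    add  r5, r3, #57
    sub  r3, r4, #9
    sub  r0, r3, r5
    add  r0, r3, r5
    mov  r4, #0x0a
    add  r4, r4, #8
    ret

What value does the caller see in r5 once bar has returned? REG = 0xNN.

REG = 0xa3

prologue: push r4 → mem[0x80]=0xe5, sp=0x80
prologue: push r5 → mem[0x7f]=0xa3, sp=0x7f
body[0] sub  r5, r1, #59 → r5=0x9d
body[1] sub  r0, r1, #1 → r0=0xd7
body[2] add  r5, r3, #57 → r5=0x3c
body[3] sub  r3, r4, #9 → r3=0xdc
body[4] sub  r0, r3, r5 → r0=0xa0
body[5] add  r0, r3, r5 → r0=0x18
body[6] mov  r4, #0x0a → r4=0x0a
body[7] add  r4, r4, #8 → r4=0x12
epilogue: pop r5=0xa3, sp=0x80
epilogue: pop r4=0xe5, sp=0x81
r5 is callee-saved → restored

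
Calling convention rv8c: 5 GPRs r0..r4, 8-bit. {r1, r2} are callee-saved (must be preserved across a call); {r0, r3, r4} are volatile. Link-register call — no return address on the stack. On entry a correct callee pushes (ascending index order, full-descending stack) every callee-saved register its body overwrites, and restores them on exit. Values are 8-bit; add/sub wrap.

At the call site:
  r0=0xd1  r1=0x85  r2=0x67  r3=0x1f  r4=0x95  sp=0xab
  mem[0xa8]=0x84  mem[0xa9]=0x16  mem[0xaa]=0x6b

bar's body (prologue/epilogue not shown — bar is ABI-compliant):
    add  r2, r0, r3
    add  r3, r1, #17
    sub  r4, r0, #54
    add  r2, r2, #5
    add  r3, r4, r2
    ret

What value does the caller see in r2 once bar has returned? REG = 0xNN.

REG = 0x67

prologue: push r2 → mem[0xaa]=0x67, sp=0xaa
body[0] add  r2, r0, r3 → r2=0xf0
body[1] add  r3, r1, #17 → r3=0x96
body[2] sub  r4, r0, #54 → r4=0x9b
body[3] add  r2, r2, #5 → r2=0xf5
body[4] add  r3, r4, r2 → r3=0x90
epilogue: pop r2=0x67, sp=0xab
r2 is callee-saved → restored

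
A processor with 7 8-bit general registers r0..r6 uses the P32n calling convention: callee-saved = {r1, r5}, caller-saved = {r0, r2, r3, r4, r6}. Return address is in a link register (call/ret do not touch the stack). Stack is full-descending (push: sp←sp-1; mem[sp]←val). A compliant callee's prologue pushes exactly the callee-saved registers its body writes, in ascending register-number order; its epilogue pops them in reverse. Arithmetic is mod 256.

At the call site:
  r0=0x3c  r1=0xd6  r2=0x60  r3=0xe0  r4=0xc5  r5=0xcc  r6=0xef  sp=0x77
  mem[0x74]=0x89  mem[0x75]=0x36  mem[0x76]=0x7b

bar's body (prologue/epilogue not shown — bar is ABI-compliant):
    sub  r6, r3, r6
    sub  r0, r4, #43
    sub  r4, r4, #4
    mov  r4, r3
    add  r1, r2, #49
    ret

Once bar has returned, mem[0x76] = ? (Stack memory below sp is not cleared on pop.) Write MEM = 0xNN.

prologue: push r1 → mem[0x76]=0xd6, sp=0x76
body[0] sub  r6, r3, r6 → r6=0xf1
body[1] sub  r0, r4, #43 → r0=0x9a
body[2] sub  r4, r4, #4 → r4=0xc1
body[3] mov  r4, r3 → r4=0xe0
body[4] add  r1, r2, #49 → r1=0x91
epilogue: pop r1=0xd6, sp=0x77
prologue pushed ['r1'] at ['0x76']

MEM = 0xd6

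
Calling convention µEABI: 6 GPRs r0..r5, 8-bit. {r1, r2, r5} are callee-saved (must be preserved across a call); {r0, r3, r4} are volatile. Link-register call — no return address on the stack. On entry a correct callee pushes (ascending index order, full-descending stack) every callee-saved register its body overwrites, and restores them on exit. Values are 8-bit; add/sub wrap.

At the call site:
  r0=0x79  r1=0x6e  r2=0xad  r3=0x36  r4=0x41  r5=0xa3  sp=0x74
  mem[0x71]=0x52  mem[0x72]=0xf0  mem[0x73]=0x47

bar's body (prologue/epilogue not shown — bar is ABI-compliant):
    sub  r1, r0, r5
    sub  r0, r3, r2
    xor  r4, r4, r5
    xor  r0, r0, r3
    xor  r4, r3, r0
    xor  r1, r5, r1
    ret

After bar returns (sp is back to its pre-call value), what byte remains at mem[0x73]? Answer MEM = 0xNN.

MEM = 0x6e

prologue: push r1 -> mem[0x73]=0x6e, sp=0x73
body[0] sub  r1, r0, r5 -> r1=0xd6
body[1] sub  r0, r3, r2 -> r0=0x89
body[2] xor  r4, r4, r5 -> r4=0xe2
body[3] xor  r0, r0, r3 -> r0=0xbf
body[4] xor  r4, r3, r0 -> r4=0x89
body[5] xor  r1, r5, r1 -> r1=0x75
epilogue: pop r1=0x6e, sp=0x74
prologue pushed ['r1'] at ['0x73']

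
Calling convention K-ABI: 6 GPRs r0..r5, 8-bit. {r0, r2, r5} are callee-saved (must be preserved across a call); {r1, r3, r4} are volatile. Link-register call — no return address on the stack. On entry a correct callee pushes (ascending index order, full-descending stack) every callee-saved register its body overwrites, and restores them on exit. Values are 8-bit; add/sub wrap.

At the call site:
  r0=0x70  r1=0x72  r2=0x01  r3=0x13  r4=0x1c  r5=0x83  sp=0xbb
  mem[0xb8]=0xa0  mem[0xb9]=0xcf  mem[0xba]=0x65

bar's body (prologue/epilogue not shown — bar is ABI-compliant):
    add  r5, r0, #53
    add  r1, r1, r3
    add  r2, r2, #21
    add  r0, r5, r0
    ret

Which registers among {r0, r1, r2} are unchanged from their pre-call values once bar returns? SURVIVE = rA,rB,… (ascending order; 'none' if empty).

SURVIVE = r0,r2

prologue: push r0 -> mem[0xba]=0x70, sp=0xba
prologue: push r2 -> mem[0xb9]=0x01, sp=0xb9
prologue: push r5 -> mem[0xb8]=0x83, sp=0xb8
body[0] add  r5, r0, #53 -> r5=0xa5
body[1] add  r1, r1, r3 -> r1=0x85
body[2] add  r2, r2, #21 -> r2=0x16
body[3] add  r0, r5, r0 -> r0=0x15
epilogue: pop r5=0x83, sp=0xb9
epilogue: pop r2=0x01, sp=0xba
epilogue: pop r0=0x70, sp=0xbb
r0: callee-saved, written=True
r1: caller-saved, written=True
r2: callee-saved, written=True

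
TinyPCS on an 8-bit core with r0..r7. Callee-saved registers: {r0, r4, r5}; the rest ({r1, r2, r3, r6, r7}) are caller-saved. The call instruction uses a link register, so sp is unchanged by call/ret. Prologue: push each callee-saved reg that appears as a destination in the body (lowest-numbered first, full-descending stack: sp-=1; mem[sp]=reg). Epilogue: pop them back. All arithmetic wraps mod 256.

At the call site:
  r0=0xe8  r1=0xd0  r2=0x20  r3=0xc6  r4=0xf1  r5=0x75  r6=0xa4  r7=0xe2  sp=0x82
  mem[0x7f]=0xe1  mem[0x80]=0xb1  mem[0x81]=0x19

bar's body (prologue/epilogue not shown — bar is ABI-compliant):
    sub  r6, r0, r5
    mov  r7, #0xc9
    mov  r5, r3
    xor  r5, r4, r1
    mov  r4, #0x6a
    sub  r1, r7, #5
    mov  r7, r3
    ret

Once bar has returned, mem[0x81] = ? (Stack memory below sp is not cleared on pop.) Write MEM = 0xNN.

MEM = 0xf1

prologue: push r4 -> mem[0x81]=0xf1, sp=0x81
prologue: push r5 -> mem[0x80]=0x75, sp=0x80
body[0] sub  r6, r0, r5 -> r6=0x73
body[1] mov  r7, #0xc9 -> r7=0xc9
body[2] mov  r5, r3 -> r5=0xc6
body[3] xor  r5, r4, r1 -> r5=0x21
body[4] mov  r4, #0x6a -> r4=0x6a
body[5] sub  r1, r7, #5 -> r1=0xc4
body[6] mov  r7, r3 -> r7=0xc6
epilogue: pop r5=0x75, sp=0x81
epilogue: pop r4=0xf1, sp=0x82
prologue pushed ['r4', 'r5'] at ['0x81', '0x80']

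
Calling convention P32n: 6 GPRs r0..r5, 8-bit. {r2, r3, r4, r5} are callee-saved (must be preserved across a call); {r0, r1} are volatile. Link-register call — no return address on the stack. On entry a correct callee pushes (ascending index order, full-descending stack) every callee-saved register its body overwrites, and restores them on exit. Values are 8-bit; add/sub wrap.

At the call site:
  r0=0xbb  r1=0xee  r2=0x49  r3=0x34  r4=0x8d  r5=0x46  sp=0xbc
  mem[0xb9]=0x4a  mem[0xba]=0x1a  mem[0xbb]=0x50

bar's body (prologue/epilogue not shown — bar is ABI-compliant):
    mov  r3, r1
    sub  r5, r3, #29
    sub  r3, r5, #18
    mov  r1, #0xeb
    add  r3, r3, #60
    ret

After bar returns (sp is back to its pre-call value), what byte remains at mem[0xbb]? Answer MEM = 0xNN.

MEM = 0x34

prologue: push r3 → mem[0xbb]=0x34, sp=0xbb
prologue: push r5 → mem[0xba]=0x46, sp=0xba
body[0] mov  r3, r1 → r3=0xee
body[1] sub  r5, r3, #29 → r5=0xd1
body[2] sub  r3, r5, #18 → r3=0xbf
body[3] mov  r1, #0xeb → r1=0xeb
body[4] add  r3, r3, #60 → r3=0xfb
epilogue: pop r5=0x46, sp=0xbb
epilogue: pop r3=0x34, sp=0xbc
prologue pushed ['r3', 'r5'] at ['0xbb', '0xba']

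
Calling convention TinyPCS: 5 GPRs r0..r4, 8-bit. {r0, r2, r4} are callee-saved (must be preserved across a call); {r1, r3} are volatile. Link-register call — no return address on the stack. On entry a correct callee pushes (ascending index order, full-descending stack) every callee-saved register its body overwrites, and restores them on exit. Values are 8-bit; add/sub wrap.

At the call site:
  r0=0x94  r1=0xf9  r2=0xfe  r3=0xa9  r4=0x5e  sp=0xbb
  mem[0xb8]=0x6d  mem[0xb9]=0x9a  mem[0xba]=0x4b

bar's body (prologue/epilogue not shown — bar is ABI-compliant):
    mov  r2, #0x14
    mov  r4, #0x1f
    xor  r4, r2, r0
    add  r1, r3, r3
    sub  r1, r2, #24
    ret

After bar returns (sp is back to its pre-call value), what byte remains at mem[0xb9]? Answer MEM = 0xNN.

MEM = 0x5e

prologue: push r2 → mem[0xba]=0xfe, sp=0xba
prologue: push r4 → mem[0xb9]=0x5e, sp=0xb9
body[0] mov  r2, #0x14 → r2=0x14
body[1] mov  r4, #0x1f → r4=0x1f
body[2] xor  r4, r2, r0 → r4=0x80
body[3] add  r1, r3, r3 → r1=0x52
body[4] sub  r1, r2, #24 → r1=0xfc
epilogue: pop r4=0x5e, sp=0xba
epilogue: pop r2=0xfe, sp=0xbb
prologue pushed ['r2', 'r4'] at ['0xba', '0xb9']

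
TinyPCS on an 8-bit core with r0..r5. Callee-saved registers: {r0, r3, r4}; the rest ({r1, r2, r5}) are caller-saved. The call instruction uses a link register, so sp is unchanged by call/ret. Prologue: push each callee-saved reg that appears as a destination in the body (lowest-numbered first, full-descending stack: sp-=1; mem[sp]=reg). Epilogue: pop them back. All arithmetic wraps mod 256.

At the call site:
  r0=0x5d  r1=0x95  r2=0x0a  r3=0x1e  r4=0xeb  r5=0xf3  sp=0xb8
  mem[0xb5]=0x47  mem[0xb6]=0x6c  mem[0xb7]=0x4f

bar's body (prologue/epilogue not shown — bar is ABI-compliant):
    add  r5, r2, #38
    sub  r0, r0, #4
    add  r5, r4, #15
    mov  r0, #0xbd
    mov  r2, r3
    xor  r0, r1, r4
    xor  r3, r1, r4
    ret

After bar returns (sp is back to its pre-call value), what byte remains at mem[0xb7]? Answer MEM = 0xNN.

MEM = 0x5d

prologue: push r0 → mem[0xb7]=0x5d, sp=0xb7
prologue: push r3 → mem[0xb6]=0x1e, sp=0xb6
body[0] add  r5, r2, #38 → r5=0x30
body[1] sub  r0, r0, #4 → r0=0x59
body[2] add  r5, r4, #15 → r5=0xfa
body[3] mov  r0, #0xbd → r0=0xbd
body[4] mov  r2, r3 → r2=0x1e
body[5] xor  r0, r1, r4 → r0=0x7e
body[6] xor  r3, r1, r4 → r3=0x7e
epilogue: pop r3=0x1e, sp=0xb7
epilogue: pop r0=0x5d, sp=0xb8
prologue pushed ['r0', 'r3'] at ['0xb7', '0xb6']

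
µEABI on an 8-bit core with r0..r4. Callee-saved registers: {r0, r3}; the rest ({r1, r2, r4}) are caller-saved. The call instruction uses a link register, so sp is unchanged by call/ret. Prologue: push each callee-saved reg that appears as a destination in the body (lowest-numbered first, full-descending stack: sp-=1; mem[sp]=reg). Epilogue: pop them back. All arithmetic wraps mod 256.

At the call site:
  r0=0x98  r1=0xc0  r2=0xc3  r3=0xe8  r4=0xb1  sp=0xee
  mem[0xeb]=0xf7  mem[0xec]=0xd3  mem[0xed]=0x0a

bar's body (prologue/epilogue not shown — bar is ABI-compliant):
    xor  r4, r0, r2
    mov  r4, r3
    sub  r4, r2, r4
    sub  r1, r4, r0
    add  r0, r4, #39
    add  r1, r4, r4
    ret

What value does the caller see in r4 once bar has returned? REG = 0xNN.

REG = 0xdb

prologue: push r0 -> mem[0xed]=0x98, sp=0xed
body[0] xor  r4, r0, r2 -> r4=0x5b
body[1] mov  r4, r3 -> r4=0xe8
body[2] sub  r4, r2, r4 -> r4=0xdb
body[3] sub  r1, r4, r0 -> r1=0x43
body[4] add  r0, r4, #39 -> r0=0x02
body[5] add  r1, r4, r4 -> r1=0xb6
epilogue: pop r0=0x98, sp=0xee
r4 is caller-saved -> body value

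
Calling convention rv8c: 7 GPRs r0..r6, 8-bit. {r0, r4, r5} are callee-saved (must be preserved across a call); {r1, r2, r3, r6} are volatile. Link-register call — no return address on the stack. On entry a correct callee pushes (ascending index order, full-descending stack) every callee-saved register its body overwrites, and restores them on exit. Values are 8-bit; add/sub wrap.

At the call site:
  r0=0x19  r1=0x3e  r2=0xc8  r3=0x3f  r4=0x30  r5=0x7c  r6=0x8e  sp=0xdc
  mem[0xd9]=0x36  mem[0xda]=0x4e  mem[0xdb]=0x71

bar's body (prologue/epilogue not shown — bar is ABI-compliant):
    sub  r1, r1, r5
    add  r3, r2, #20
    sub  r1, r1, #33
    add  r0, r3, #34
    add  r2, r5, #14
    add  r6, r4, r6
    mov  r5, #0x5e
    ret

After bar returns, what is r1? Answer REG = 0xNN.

REG = 0xa1

prologue: push r0 → mem[0xdb]=0x19, sp=0xdb
prologue: push r5 → mem[0xda]=0x7c, sp=0xda
body[0] sub  r1, r1, r5 → r1=0xc2
body[1] add  r3, r2, #20 → r3=0xdc
body[2] sub  r1, r1, #33 → r1=0xa1
body[3] add  r0, r3, #34 → r0=0xfe
body[4] add  r2, r5, #14 → r2=0x8a
body[5] add  r6, r4, r6 → r6=0xbe
body[6] mov  r5, #0x5e → r5=0x5e
epilogue: pop r5=0x7c, sp=0xdb
epilogue: pop r0=0x19, sp=0xdc
r1 is caller-saved → body value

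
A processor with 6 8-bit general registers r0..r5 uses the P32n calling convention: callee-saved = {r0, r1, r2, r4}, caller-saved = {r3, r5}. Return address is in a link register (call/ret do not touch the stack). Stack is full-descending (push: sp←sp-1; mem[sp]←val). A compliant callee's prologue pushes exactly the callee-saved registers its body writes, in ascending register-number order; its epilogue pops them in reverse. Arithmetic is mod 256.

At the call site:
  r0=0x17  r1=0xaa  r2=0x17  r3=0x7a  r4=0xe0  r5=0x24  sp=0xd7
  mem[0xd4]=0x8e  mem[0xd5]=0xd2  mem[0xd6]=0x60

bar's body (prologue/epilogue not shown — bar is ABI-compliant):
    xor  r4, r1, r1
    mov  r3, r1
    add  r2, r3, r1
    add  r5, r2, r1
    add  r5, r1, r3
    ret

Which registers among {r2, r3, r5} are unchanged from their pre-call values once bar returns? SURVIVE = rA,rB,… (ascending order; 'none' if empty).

SURVIVE = r2

prologue: push r2 -> mem[0xd6]=0x17, sp=0xd6
prologue: push r4 -> mem[0xd5]=0xe0, sp=0xd5
body[0] xor  r4, r1, r1 -> r4=0x00
body[1] mov  r3, r1 -> r3=0xaa
body[2] add  r2, r3, r1 -> r2=0x54
body[3] add  r5, r2, r1 -> r5=0xfe
body[4] add  r5, r1, r3 -> r5=0x54
epilogue: pop r4=0xe0, sp=0xd6
epilogue: pop r2=0x17, sp=0xd7
r2: callee-saved, written=True
r3: caller-saved, written=True
r5: caller-saved, written=True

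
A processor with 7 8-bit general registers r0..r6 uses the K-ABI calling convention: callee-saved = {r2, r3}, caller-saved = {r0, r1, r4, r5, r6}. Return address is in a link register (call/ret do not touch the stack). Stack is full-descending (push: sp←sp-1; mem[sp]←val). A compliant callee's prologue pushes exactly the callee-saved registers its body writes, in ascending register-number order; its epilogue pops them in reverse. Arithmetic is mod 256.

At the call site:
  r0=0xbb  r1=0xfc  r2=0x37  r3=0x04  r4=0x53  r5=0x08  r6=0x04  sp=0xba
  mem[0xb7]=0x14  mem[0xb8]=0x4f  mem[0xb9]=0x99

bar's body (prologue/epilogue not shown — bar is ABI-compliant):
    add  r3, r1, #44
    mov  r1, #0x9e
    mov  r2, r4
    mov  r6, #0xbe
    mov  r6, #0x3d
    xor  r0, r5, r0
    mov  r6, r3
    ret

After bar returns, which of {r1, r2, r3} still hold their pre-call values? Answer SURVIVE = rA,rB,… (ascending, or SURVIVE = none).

SURVIVE = r2,r3

prologue: push r2 → mem[0xb9]=0x37, sp=0xb9
prologue: push r3 → mem[0xb8]=0x04, sp=0xb8
body[0] add  r3, r1, #44 → r3=0x28
body[1] mov  r1, #0x9e → r1=0x9e
body[2] mov  r2, r4 → r2=0x53
body[3] mov  r6, #0xbe → r6=0xbe
body[4] mov  r6, #0x3d → r6=0x3d
body[5] xor  r0, r5, r0 → r0=0xb3
body[6] mov  r6, r3 → r6=0x28
epilogue: pop r3=0x04, sp=0xb9
epilogue: pop r2=0x37, sp=0xba
r1: caller-saved, written=True
r2: callee-saved, written=True
r3: callee-saved, written=True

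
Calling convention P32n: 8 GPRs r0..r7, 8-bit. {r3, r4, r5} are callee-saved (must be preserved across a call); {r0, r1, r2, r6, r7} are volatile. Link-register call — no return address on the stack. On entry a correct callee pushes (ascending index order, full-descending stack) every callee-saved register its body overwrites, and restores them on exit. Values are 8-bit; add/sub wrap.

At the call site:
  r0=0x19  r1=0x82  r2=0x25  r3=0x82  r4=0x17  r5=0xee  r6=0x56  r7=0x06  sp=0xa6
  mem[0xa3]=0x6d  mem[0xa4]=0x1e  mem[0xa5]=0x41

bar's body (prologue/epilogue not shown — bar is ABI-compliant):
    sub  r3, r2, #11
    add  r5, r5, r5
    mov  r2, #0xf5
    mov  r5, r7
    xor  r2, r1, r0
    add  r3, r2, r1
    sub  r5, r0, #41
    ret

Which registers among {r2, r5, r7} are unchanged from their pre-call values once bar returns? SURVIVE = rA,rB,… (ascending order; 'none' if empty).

prologue: push r3 -> mem[0xa5]=0x82, sp=0xa5
prologue: push r5 -> mem[0xa4]=0xee, sp=0xa4
body[0] sub  r3, r2, #11 -> r3=0x1a
body[1] add  r5, r5, r5 -> r5=0xdc
body[2] mov  r2, #0xf5 -> r2=0xf5
body[3] mov  r5, r7 -> r5=0x06
body[4] xor  r2, r1, r0 -> r2=0x9b
body[5] add  r3, r2, r1 -> r3=0x1d
body[6] sub  r5, r0, #41 -> r5=0xf0
epilogue: pop r5=0xee, sp=0xa5
epilogue: pop r3=0x82, sp=0xa6
r2: caller-saved, written=True
r5: callee-saved, written=True
r7: caller-saved, written=False

SURVIVE = r5,r7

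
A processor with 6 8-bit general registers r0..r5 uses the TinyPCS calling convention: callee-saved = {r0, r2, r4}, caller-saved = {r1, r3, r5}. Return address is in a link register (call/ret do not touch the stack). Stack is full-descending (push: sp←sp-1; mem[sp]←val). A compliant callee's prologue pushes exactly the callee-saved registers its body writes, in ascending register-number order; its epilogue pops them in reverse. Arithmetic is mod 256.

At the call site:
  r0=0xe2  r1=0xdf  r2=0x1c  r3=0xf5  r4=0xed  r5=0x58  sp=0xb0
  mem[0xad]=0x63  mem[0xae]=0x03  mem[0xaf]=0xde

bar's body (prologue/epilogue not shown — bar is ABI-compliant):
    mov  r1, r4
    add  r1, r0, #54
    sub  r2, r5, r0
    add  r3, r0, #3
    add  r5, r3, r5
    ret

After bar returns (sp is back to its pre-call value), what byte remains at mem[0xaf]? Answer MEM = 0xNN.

prologue: push r2 → mem[0xaf]=0x1c, sp=0xaf
body[0] mov  r1, r4 → r1=0xed
body[1] add  r1, r0, #54 → r1=0x18
body[2] sub  r2, r5, r0 → r2=0x76
body[3] add  r3, r0, #3 → r3=0xe5
body[4] add  r5, r3, r5 → r5=0x3d
epilogue: pop r2=0x1c, sp=0xb0
prologue pushed ['r2'] at ['0xaf']

MEM = 0x1c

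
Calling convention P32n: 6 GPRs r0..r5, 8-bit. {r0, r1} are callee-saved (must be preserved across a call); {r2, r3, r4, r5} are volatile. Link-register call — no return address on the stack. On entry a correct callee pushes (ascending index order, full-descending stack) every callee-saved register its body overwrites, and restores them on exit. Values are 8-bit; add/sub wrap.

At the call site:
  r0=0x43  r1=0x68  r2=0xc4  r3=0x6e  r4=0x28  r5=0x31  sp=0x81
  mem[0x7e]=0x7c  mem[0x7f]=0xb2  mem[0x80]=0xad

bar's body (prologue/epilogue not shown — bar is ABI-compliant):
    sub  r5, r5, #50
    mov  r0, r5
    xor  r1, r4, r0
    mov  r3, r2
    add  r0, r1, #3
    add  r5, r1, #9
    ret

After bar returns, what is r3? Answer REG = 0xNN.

REG = 0xc4

prologue: push r0 → mem[0x80]=0x43, sp=0x80
prologue: push r1 → mem[0x7f]=0x68, sp=0x7f
body[0] sub  r5, r5, #50 → r5=0xff
body[1] mov  r0, r5 → r0=0xff
body[2] xor  r1, r4, r0 → r1=0xd7
body[3] mov  r3, r2 → r3=0xc4
body[4] add  r0, r1, #3 → r0=0xda
body[5] add  r5, r1, #9 → r5=0xe0
epilogue: pop r1=0x68, sp=0x80
epilogue: pop r0=0x43, sp=0x81
r3 is caller-saved → body value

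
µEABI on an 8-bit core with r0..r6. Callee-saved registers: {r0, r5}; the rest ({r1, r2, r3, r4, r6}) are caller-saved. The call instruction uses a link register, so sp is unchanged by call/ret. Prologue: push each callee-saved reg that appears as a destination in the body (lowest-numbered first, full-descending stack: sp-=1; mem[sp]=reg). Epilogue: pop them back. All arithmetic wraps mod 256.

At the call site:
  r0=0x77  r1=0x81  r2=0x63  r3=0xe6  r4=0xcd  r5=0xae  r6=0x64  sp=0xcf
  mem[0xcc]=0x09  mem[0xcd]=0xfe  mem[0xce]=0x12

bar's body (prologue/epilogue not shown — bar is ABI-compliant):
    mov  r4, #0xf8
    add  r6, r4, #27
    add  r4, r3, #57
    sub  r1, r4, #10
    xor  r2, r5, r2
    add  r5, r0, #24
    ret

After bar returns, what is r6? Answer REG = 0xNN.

prologue: push r5 -> mem[0xce]=0xae, sp=0xce
body[0] mov  r4, #0xf8 -> r4=0xf8
body[1] add  r6, r4, #27 -> r6=0x13
body[2] add  r4, r3, #57 -> r4=0x1f
body[3] sub  r1, r4, #10 -> r1=0x15
body[4] xor  r2, r5, r2 -> r2=0xcd
body[5] add  r5, r0, #24 -> r5=0x8f
epilogue: pop r5=0xae, sp=0xcf
r6 is caller-saved -> body value

REG = 0x13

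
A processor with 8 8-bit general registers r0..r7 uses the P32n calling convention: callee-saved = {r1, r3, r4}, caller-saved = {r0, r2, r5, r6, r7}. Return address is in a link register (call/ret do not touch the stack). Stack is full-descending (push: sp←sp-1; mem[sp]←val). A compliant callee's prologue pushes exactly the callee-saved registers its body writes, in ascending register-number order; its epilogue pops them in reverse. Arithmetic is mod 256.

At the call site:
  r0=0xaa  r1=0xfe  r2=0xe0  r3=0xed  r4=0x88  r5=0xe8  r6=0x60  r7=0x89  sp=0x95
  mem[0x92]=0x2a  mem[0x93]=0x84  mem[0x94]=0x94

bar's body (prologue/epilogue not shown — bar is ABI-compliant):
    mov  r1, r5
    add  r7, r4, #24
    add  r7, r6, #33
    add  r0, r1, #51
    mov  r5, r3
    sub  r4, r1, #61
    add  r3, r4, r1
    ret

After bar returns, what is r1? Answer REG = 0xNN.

prologue: push r1 → mem[0x94]=0xfe, sp=0x94
prologue: push r3 → mem[0x93]=0xed, sp=0x93
prologue: push r4 → mem[0x92]=0x88, sp=0x92
body[0] mov  r1, r5 → r1=0xe8
body[1] add  r7, r4, #24 → r7=0xa0
body[2] add  r7, r6, #33 → r7=0x81
body[3] add  r0, r1, #51 → r0=0x1b
body[4] mov  r5, r3 → r5=0xed
body[5] sub  r4, r1, #61 → r4=0xab
body[6] add  r3, r4, r1 → r3=0x93
epilogue: pop r4=0x88, sp=0x93
epilogue: pop r3=0xed, sp=0x94
epilogue: pop r1=0xfe, sp=0x95
r1 is callee-saved → restored

REG = 0xfe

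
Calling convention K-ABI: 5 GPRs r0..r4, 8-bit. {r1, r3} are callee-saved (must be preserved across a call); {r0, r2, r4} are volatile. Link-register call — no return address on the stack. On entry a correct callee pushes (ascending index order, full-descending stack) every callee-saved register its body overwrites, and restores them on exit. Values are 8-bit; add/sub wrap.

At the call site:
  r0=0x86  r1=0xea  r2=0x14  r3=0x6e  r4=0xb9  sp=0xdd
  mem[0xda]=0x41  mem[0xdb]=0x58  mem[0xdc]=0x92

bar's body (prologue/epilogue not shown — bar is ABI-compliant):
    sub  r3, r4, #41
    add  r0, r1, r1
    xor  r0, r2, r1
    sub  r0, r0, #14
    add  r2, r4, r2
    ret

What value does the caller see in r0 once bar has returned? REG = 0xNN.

REG = 0xf0

prologue: push r3 → mem[0xdc]=0x6e, sp=0xdc
body[0] sub  r3, r4, #41 → r3=0x90
body[1] add  r0, r1, r1 → r0=0xd4
body[2] xor  r0, r2, r1 → r0=0xfe
body[3] sub  r0, r0, #14 → r0=0xf0
body[4] add  r2, r4, r2 → r2=0xcd
epilogue: pop r3=0x6e, sp=0xdd
r0 is caller-saved → body value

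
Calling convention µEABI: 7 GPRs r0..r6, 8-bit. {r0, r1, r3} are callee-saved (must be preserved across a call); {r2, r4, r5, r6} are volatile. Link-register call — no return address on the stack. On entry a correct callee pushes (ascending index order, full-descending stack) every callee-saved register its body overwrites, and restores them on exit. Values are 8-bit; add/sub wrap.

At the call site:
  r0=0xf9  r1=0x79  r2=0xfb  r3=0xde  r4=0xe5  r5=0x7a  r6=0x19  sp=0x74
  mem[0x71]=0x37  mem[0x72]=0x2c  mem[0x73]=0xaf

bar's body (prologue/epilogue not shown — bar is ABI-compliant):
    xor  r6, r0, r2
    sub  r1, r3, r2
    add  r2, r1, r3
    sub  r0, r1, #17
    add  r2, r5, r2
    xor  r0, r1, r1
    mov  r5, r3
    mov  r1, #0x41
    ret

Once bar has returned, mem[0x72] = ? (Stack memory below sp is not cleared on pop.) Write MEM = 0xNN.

prologue: push r0 → mem[0x73]=0xf9, sp=0x73
prologue: push r1 → mem[0x72]=0x79, sp=0x72
body[0] xor  r6, r0, r2 → r6=0x02
body[1] sub  r1, r3, r2 → r1=0xe3
body[2] add  r2, r1, r3 → r2=0xc1
body[3] sub  r0, r1, #17 → r0=0xd2
body[4] add  r2, r5, r2 → r2=0x3b
body[5] xor  r0, r1, r1 → r0=0x00
body[6] mov  r5, r3 → r5=0xde
body[7] mov  r1, #0x41 → r1=0x41
epilogue: pop r1=0x79, sp=0x73
epilogue: pop r0=0xf9, sp=0x74
prologue pushed ['r0', 'r1'] at ['0x73', '0x72']

MEM = 0x79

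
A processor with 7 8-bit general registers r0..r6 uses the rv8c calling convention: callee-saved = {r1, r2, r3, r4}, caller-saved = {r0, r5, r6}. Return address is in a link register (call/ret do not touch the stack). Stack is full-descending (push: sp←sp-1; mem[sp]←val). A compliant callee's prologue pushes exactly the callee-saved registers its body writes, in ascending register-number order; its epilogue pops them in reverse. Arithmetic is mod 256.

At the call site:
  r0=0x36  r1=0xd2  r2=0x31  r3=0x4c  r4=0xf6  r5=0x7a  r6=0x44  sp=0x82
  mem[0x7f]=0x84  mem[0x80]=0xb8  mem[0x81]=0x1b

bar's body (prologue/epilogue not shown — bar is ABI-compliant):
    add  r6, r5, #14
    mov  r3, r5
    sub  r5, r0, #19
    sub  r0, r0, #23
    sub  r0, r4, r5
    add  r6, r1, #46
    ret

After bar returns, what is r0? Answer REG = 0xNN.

prologue: push r3 → mem[0x81]=0x4c, sp=0x81
body[0] add  r6, r5, #14 → r6=0x88
body[1] mov  r3, r5 → r3=0x7a
body[2] sub  r5, r0, #19 → r5=0x23
body[3] sub  r0, r0, #23 → r0=0x1f
body[4] sub  r0, r4, r5 → r0=0xd3
body[5] add  r6, r1, #46 → r6=0x00
epilogue: pop r3=0x4c, sp=0x82
r0 is caller-saved → body value

REG = 0xd3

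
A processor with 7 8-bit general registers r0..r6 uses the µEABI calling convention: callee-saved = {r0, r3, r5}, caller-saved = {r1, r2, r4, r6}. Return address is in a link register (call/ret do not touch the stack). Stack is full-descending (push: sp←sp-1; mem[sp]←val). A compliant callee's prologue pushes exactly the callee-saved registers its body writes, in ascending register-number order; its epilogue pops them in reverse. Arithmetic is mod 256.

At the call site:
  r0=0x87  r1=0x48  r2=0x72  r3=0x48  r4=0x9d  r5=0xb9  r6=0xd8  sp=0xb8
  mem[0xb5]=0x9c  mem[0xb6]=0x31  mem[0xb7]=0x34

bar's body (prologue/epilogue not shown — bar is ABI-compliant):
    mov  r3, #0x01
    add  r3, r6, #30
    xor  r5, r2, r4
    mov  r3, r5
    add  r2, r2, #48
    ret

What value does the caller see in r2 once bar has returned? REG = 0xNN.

prologue: push r3 → mem[0xb7]=0x48, sp=0xb7
prologue: push r5 → mem[0xb6]=0xb9, sp=0xb6
body[0] mov  r3, #0x01 → r3=0x01
body[1] add  r3, r6, #30 → r3=0xf6
body[2] xor  r5, r2, r4 → r5=0xef
body[3] mov  r3, r5 → r3=0xef
body[4] add  r2, r2, #48 → r2=0xa2
epilogue: pop r5=0xb9, sp=0xb7
epilogue: pop r3=0x48, sp=0xb8
r2 is caller-saved → body value

REG = 0xa2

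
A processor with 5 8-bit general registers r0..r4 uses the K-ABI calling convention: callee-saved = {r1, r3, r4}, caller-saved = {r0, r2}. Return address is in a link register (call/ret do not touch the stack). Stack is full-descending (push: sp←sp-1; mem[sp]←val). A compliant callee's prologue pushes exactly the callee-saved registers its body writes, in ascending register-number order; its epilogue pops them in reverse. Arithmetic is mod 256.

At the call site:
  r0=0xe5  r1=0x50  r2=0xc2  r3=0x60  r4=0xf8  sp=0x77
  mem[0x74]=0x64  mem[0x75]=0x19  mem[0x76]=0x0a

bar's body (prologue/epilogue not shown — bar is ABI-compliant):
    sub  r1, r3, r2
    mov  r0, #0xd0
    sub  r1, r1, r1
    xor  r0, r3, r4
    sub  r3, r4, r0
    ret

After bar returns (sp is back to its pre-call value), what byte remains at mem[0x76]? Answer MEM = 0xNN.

prologue: push r1 → mem[0x76]=0x50, sp=0x76
prologue: push r3 → mem[0x75]=0x60, sp=0x75
body[0] sub  r1, r3, r2 → r1=0x9e
body[1] mov  r0, #0xd0 → r0=0xd0
body[2] sub  r1, r1, r1 → r1=0x00
body[3] xor  r0, r3, r4 → r0=0x98
body[4] sub  r3, r4, r0 → r3=0x60
epilogue: pop r3=0x60, sp=0x76
epilogue: pop r1=0x50, sp=0x77
prologue pushed ['r1', 'r3'] at ['0x76', '0x75']

MEM = 0x50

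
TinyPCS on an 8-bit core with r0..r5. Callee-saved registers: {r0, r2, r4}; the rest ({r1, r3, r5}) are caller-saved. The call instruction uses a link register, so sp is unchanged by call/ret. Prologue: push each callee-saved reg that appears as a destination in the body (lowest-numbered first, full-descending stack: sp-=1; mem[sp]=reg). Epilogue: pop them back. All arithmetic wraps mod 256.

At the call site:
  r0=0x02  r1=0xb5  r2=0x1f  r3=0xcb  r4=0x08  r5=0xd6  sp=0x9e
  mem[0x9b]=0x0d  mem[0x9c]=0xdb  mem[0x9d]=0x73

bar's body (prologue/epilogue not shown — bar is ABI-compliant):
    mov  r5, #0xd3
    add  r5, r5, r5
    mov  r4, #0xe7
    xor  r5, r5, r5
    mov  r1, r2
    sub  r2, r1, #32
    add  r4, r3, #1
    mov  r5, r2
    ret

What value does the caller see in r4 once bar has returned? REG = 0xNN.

prologue: push r2 → mem[0x9d]=0x1f, sp=0x9d
prologue: push r4 → mem[0x9c]=0x08, sp=0x9c
body[0] mov  r5, #0xd3 → r5=0xd3
body[1] add  r5, r5, r5 → r5=0xa6
body[2] mov  r4, #0xe7 → r4=0xe7
body[3] xor  r5, r5, r5 → r5=0x00
body[4] mov  r1, r2 → r1=0x1f
body[5] sub  r2, r1, #32 → r2=0xff
body[6] add  r4, r3, #1 → r4=0xcc
body[7] mov  r5, r2 → r5=0xff
epilogue: pop r4=0x08, sp=0x9d
epilogue: pop r2=0x1f, sp=0x9e
r4 is callee-saved → restored

REG = 0x08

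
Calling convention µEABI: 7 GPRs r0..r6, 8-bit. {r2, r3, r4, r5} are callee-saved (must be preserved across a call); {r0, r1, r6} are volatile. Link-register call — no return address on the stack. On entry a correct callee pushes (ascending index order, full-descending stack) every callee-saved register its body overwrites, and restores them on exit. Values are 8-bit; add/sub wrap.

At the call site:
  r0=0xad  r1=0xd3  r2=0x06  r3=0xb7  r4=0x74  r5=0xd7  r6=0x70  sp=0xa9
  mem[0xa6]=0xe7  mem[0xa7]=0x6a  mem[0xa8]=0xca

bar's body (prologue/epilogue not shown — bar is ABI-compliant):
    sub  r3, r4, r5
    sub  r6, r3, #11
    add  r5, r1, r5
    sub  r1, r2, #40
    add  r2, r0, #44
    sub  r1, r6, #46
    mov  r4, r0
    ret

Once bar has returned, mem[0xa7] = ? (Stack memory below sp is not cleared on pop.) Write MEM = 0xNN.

prologue: push r2 -> mem[0xa8]=0x06, sp=0xa8
prologue: push r3 -> mem[0xa7]=0xb7, sp=0xa7
prologue: push r4 -> mem[0xa6]=0x74, sp=0xa6
prologue: push r5 -> mem[0xa5]=0xd7, sp=0xa5
body[0] sub  r3, r4, r5 -> r3=0x9d
body[1] sub  r6, r3, #11 -> r6=0x92
body[2] add  r5, r1, r5 -> r5=0xaa
body[3] sub  r1, r2, #40 -> r1=0xde
body[4] add  r2, r0, #44 -> r2=0xd9
body[5] sub  r1, r6, #46 -> r1=0x64
body[6] mov  r4, r0 -> r4=0xad
epilogue: pop r5=0xd7, sp=0xa6
epilogue: pop r4=0x74, sp=0xa7
epilogue: pop r3=0xb7, sp=0xa8
epilogue: pop r2=0x06, sp=0xa9
prologue pushed ['r2', 'r3', 'r4', 'r5'] at ['0xa8', '0xa7', '0xa6', '0xa5']

MEM = 0xb7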